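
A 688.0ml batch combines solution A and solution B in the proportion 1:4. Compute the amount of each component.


Total parts = 1 + 4 = 5
solution A: 688.0 × 1/5 = 137.6ml
solution B: 688.0 × 4/5 = 550.4ml
= 137.6ml and 550.4ml

137.6ml and 550.4ml


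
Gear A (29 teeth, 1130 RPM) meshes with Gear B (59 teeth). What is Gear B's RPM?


Gear ratio = 29:59 = 29:59
RPM_B = RPM_A × (teeth_A / teeth_B)
= 1130 × (29/59)
= 555.4 RPM

555.4 RPM


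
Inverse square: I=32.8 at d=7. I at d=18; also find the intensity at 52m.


I₁d₁² = I₂d₂²
I at 18m = 32.8 × (7/18)² = 32.8 × 49/324 = 1607.2/324 ≈ 4.9605
I at 52m = 32.8 × (7/52)² = 32.8 × 49/2704 = 1607.2/2704 ≈ 0.5944
= 4.9605 and 0.5944

4.9605 and 0.5944


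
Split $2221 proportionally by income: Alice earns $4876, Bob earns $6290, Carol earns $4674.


Total income = 4876 + 6290 + 4674 = $15840
Alice: $2221 × 4876/15840 = $683.69
Bob: $2221 × 6290/15840 = $881.95
Carol: $2221 × 4674/15840 = $655.36
= Alice: $683.69, Bob: $881.95, Carol: $655.36

Alice: $683.69, Bob: $881.95, Carol: $655.36


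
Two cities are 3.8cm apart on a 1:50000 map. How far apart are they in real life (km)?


Real distance = map distance × scale
= 3.8cm × 50000
= 190000 cm = 1900.0 m
= 1.900 km

1.900 km


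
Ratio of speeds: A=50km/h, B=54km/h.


Ratio = 50:54
GCD = 2
Simplified = 25:27
Time ratio (same distance) = 27:25
Speed ratio = 25:27

25:27


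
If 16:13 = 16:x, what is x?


Cross multiply: 16 × x = 13 × 16
16x = 208
x = 208 / 16
= 13.00

13.00


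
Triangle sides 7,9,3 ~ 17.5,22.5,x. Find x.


Scale factor = 17.5/7 = 2.5
Missing side = 3 × 2.5
= 7.5

7.5


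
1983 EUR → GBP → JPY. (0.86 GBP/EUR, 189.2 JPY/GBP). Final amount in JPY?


Step 1: 1983 EUR × 0.86 = 1705.38 GBP
Step 2: 1705.38 GBP × 189.2 = 322657.90 JPY
Implied rate EUR→JPY = 0.86 × 189.2 = 162.7120
= 322657.90 JPY

322657.90 JPY


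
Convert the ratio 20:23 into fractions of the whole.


Total parts = 20 + 23 = 43
First part: 20/43 = 20/43
Second part: 23/43 = 23/43
= 20/43 and 23/43

20/43 and 23/43


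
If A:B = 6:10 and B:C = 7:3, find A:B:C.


Match B: multiply A:B by 7 → 42:70
Multiply B:C by 10 → 70:30
Combined: 42:70:30
GCD = 2
= 21:35:15

21:35:15


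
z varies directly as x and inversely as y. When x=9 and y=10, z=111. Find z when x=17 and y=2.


z = k·x/y
Solve for k using the known point: k = z·y/x = 111×10/9 = 1110/9 ≈ 123.3333
Now evaluate at x=17, y=2:
z = k × 17 / 2 = (1110 × 17) / (9 × 2) = 18870/18
≈ 1048.3333

1048.3333


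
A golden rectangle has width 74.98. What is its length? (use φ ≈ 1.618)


φ = (1 + √5) / 2 ≈ 1.618
Length = width × φ = 74.98 × 1.618 = 121.31764
≈ 121.32

121.32


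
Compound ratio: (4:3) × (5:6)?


Compound ratio = (4×5) : (3×6)
= 20:18
GCD = 2
= 10:9

10:9


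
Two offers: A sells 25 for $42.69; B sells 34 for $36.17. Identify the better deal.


Deal A: $42.69/25 = $1.7076/unit
Deal B: $36.17/34 = $1.0638/unit
B is cheaper per unit
= Deal B

Deal B


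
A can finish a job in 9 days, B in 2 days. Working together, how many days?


Rate of A = 1/9 per day
Rate of B = 1/2 per day
Combined rate = 1/9 + 1/2 = 11/18 ≈ 0.6111 per day
Days = 1 / combined rate = 18/11
≈ 1.64 days

1.64 days


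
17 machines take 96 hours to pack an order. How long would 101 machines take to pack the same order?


Inverse proportion: x × y = constant
k = 17 × 96 = 1632
y₂ = k / 101 = 1632 / 101
= 16.16

16.16


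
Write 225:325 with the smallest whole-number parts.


GCD(225, 325) = 25
225/25 : 325/25
= 9:13

9:13


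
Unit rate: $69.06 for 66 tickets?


Unit rate = total / quantity
= 69.06 / 66
= $1.05 per unit

$1.05 per unit


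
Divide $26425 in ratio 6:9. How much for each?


Total parts = 6 + 9 = 15
Part 1: 26425 × 6/15 = 10570.00
Part 2: 26425 × 9/15 = 15855.00
= Part 1: $10570.00, Part 2: $15855.00

Part 1: $10570.00, Part 2: $15855.00


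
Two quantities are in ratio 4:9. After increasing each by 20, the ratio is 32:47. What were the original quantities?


Let A = 4k, B = 9k.
(4k + 20) / (9k + 20) = 32/47
Cross-multiply: 47(4k + 20) = 32(9k + 20)
188k + 940 = 288k + 640
188k - 288k = 640 - 940
-100k = -300
k = -300/-100 = 3
A = 4×3 = 12, B = 9×3 = 27
= A = 12, B = 27

A = 12, B = 27


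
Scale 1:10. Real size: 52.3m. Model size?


Model size = real / scale
= 52.3 / 10
= 5.2300 m

5.2300 m


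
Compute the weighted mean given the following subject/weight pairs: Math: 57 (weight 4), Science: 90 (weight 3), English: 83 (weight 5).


Numerator = 57×4 + 90×3 + 83×5
= 228 + 270 + 415
= 913
Total weight = 12
Weighted avg = 913/12
= 76.08

76.08


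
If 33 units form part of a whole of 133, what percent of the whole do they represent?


Percentage = (part / whole) × 100
= (33 / 133) × 100
≈ 24.81%

24.81%


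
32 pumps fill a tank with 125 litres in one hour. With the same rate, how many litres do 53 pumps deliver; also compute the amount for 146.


Direct proportion: y/x = constant
k = 125/32 ≈ 3.9063
y at x=53: k × 53 = 125 × 53 / 32 = 6625/32 ≈ 207.03
y at x=146: k × 146 = 125 × 146 / 32 = 18250/32 ≈ 570.31
= 207.03 and 570.31

207.03 and 570.31


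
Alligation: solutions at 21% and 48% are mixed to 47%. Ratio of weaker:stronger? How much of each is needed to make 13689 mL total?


Let x parts of 21% mix with y parts of 48%.
21x + 48y = 47(x + y)
21x + 48y = 47x + 47y
x(21 - 47) = y(47 - 48)
x/y = (48 - 47)/(47 - 21) = 1/26
Simplify: 1:26
Total parts = 27; one part = 13689/27 = 507.00 mL
21% solution: 1×507.00 = 507.00 mL
48% solution: 26×507.00 = 13182.00 mL
= ratio 1:26; 507.00 mL and 13182.00 mL

ratio 1:26; 507.00 mL and 13182.00 mL


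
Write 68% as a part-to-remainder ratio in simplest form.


68% means 68 parts out of 100; remainder = 32
Part : remainder = 68:32
GCD = 4
= 17:8

17:8


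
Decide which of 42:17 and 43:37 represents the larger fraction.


42/17 = 2.4706
43/37 = 1.1622
2.4706 > 1.1622, so 42:17 is greater
= 42:17

42:17


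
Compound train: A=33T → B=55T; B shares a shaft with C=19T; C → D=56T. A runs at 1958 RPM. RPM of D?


Stage 1: RPM_B = RPM_A × t_A/t_B = 1958 × 33/55 = 64614/55 = 1174.80
B and C share a shaft → RPM_C = RPM_B
Stage 2: RPM_D = RPM_C × t_C/t_D = RPM_A × (t_A×t_C)/(t_B×t_D)
Overall ratio = (33×19)/(55×56) = 627/3080
RPM_D = 1958 × 627/3080 = 1227666/3080
≈ 398.59 RPM

398.59 RPM


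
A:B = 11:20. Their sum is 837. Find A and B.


Let A = 11k, B = 20k.
11k + 20k = 837
31k = 837 → k = 837/31 = 27
A = 11×27 = 297, B = 20×27 = 540
= A = 297, B = 540

A = 297, B = 540


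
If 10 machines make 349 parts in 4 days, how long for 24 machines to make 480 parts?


Days ∝ work / workers, so d₂ = d₁ × (m₁/m₂) × (w₂/w₁)
Workers factor (inverse): 10/24 ≈ 0.4167
Work factor (direct): 480/349 ≈ 1.3754
d₂ = 4 × 10/24 × 480/349 = (4 × 10 × 480) / (24 × 349) = 19200/8376
≈ 2.29 days

2.29 days


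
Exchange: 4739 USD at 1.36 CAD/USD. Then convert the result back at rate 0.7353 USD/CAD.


Amount × rate = 4739 × 1.36 = 6445.04 CAD
Round-trip: 6445.04 × 0.7353 = 4739.04 USD
= 6445.04 CAD, then 4739.04 USD

6445.04 CAD, then 4739.04 USD


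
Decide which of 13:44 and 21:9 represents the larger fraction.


13/44 = 0.2955
21/9 = 2.3333
0.2955 < 2.3333, so 13:44 is less
= 21:9

21:9


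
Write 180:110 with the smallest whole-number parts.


GCD(180, 110) = 10
180/10 : 110/10
= 18:11

18:11


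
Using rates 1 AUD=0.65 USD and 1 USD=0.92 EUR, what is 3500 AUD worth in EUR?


Step 1: 3500 AUD × 0.65 = 2275.00 USD
Step 2: 2275.00 USD × 0.92 = 2093.00 EUR
Implied rate AUD→EUR = 0.65 × 0.92 = 0.5980
= 2093.00 EUR

2093.00 EUR


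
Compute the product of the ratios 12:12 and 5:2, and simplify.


Compound ratio = (12×5) : (12×2)
= 60:24
GCD = 12
= 5:2

5:2


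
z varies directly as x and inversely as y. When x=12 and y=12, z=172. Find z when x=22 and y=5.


z = k·x/y
Solve for k using the known point: k = z·y/x = 172×12/12 = 2064/12 = 172.0000
Now evaluate at x=22, y=5:
z = k × 22 / 5 = (2064 × 22) / (12 × 5) = 45408/60
= 756.8000

756.8000


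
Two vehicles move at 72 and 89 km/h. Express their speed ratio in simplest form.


Ratio = 72:89
GCD = 1
Simplified = 72:89
Time ratio (same distance) = 89:72
Speed ratio = 72:89

72:89


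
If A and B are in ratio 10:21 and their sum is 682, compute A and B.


Let A = 10k, B = 21k.
10k + 21k = 682
31k = 682 → k = 682/31 = 22
A = 10×22 = 220, B = 21×22 = 462
= A = 220, B = 462

A = 220, B = 462


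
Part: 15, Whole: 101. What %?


Percentage = (part / whole) × 100
= (15 / 101) × 100
≈ 14.85%

14.85%


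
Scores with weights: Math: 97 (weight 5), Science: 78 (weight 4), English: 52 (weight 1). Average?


Numerator = 97×5 + 78×4 + 52×1
= 485 + 312 + 52
= 849
Total weight = 10
Weighted avg = 849/10
= 84.90

84.90


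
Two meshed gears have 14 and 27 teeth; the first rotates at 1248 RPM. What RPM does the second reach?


Gear ratio = 14:27 = 14:27
RPM_B = RPM_A × (teeth_A / teeth_B)
= 1248 × (14/27)
= 647.1 RPM

647.1 RPM


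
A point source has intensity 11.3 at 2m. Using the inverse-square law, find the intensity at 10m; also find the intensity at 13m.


I₁d₁² = I₂d₂²
I at 10m = 11.3 × (2/10)² = 11.3 × 4/100 = 45.2/100 = 0.4520
I at 13m = 11.3 × (2/13)² = 11.3 × 4/169 = 45.2/169 ≈ 0.2675
= 0.4520 and 0.2675

0.4520 and 0.2675


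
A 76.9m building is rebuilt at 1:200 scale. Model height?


Model size = real / scale
= 76.9 / 200
= 0.3845 m

0.3845 m


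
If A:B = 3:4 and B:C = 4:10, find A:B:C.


Match B: multiply A:B by 4 → 12:16
Multiply B:C by 4 → 16:40
Combined: 12:16:40
GCD = 4
= 3:4:10

3:4:10


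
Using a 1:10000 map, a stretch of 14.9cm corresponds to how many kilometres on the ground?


Real distance = map distance × scale
= 14.9cm × 10000
= 149000 cm = 1490.0 m
= 1.490 km

1.490 km


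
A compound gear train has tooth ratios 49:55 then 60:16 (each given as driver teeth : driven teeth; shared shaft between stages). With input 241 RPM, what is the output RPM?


Stage 1: RPM_B = RPM_A × t_A/t_B = 241 × 49/55 = 11809/55 ≈ 214.71
B and C share a shaft → RPM_C = RPM_B
Stage 2: RPM_D = RPM_C × t_C/t_D = RPM_A × (t_A×t_C)/(t_B×t_D)
Overall ratio = (49×60)/(55×16) = 2940/880
RPM_D = 241 × 2940/880 = 708540/880
≈ 805.16 RPM

805.16 RPM


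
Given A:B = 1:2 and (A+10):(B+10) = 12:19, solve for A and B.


Let A = 1k, B = 2k.
(1k + 10) / (2k + 10) = 12/19
Cross-multiply: 19(1k + 10) = 12(2k + 10)
19k + 190 = 24k + 120
19k - 24k = 120 - 190
-5k = -70
k = -70/-5 = 14
A = 1×14 = 14, B = 2×14 = 28
= A = 14, B = 28

A = 14, B = 28


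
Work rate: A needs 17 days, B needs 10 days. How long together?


Rate of A = 1/17 per day
Rate of B = 1/10 per day
Combined rate = 1/17 + 1/10 = 27/170 ≈ 0.1588 per day
Days = 1 / combined rate = 170/27
≈ 6.30 days

6.30 days


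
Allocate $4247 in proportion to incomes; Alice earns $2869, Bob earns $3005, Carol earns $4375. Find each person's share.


Total income = 2869 + 3005 + 4375 = $10249
Alice: $4247 × 2869/10249 = $1188.86
Bob: $4247 × 3005/10249 = $1245.22
Carol: $4247 × 4375/10249 = $1812.92
= Alice: $1188.86, Bob: $1245.22, Carol: $1812.92

Alice: $1188.86, Bob: $1245.22, Carol: $1812.92


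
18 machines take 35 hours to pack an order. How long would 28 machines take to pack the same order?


Inverse proportion: x × y = constant
k = 18 × 35 = 630
y₂ = k / 28 = 630 / 28
= 22.50

22.50


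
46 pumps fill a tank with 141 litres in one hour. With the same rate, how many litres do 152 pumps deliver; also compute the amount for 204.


Direct proportion: y/x = constant
k = 141/46 ≈ 3.0652
y at x=152: k × 152 = 141 × 152 / 46 = 21432/46 ≈ 465.91
y at x=204: k × 204 = 141 × 204 / 46 = 28764/46 ≈ 625.30
= 465.91 and 625.30

465.91 and 625.30


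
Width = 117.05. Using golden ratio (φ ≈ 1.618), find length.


φ = (1 + √5) / 2 ≈ 1.618
Length = width × φ = 117.05 × 1.618 = 189.3869
≈ 189.39

189.39


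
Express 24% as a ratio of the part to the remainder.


24% means 24 parts out of 100; remainder = 76
Part : remainder = 24:76
GCD = 4
= 6:19

6:19


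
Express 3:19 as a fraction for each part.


Total parts = 3 + 19 = 22
First part: 3/22 = 3/22
Second part: 19/22 = 19/22
= 3/22 and 19/22

3/22 and 19/22


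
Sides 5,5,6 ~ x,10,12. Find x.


Scale factor = 10/5 = 2
Missing side = 5 × 2
= 10.0

10.0


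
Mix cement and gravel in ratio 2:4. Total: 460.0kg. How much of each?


Total parts = 2 + 4 = 6
cement: 460.0 × 2/6 = 153.3kg
gravel: 460.0 × 4/6 = 306.7kg
= 153.3kg and 306.7kg

153.3kg and 306.7kg


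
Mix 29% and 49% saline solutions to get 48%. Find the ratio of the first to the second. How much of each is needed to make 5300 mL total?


Let x parts of 29% mix with y parts of 49%.
29x + 49y = 48(x + y)
29x + 49y = 48x + 48y
x(29 - 48) = y(48 - 49)
x/y = (49 - 48)/(48 - 29) = 1/19
Simplify: 1:19
Total parts = 20; one part = 5300/20 = 265.00 mL
29% solution: 1×265.00 = 265.00 mL
49% solution: 19×265.00 = 5035.00 mL
= ratio 1:19; 265.00 mL and 5035.00 mL

ratio 1:19; 265.00 mL and 5035.00 mL


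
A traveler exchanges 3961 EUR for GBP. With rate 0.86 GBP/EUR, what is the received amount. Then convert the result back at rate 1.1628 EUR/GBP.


Amount × rate = 3961 × 0.86 = 3406.46 GBP
Round-trip: 3406.46 × 1.1628 = 3961.03 EUR
= 3406.46 GBP, then 3961.03 EUR

3406.46 GBP, then 3961.03 EUR


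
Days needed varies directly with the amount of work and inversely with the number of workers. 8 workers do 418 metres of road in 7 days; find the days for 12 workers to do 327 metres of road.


Days ∝ work / workers, so d₂ = d₁ × (m₁/m₂) × (w₂/w₁)
Workers factor (inverse): 8/12 ≈ 0.6667
Work factor (direct): 327/418 ≈ 0.7823
d₂ = 7 × 8/12 × 327/418 = (7 × 8 × 327) / (12 × 418) = 18312/5016
≈ 3.65 days

3.65 days


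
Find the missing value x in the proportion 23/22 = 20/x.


Cross multiply: 23 × x = 22 × 20
23x = 440
x = 440 / 23
= 19.13

19.13


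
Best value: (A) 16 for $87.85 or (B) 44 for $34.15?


Deal A: $87.85/16 = $5.4906/unit
Deal B: $34.15/44 = $0.7761/unit
B is cheaper per unit
= Deal B

Deal B


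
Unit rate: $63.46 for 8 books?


Unit rate = total / quantity
= 63.46 / 8
= $7.93 per unit

$7.93 per unit


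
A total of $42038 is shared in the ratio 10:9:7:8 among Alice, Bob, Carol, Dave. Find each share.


Total parts = 10 + 9 + 7 + 8 = 34
Alice: 42038 × 10/34 = 12364.12
Bob: 42038 × 9/34 = 11127.71
Carol: 42038 × 7/34 = 8654.88
Dave: 42038 × 8/34 = 9891.29
= Alice: $12364.12, Bob: $11127.71, Carol: $8654.88, Dave: $9891.29

Alice: $12364.12, Bob: $11127.71, Carol: $8654.88, Dave: $9891.29


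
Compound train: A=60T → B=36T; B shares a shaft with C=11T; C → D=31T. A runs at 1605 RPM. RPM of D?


Stage 1: RPM_B = RPM_A × t_A/t_B = 1605 × 60/36 = 96300/36 = 2675.00
B and C share a shaft → RPM_C = RPM_B
Stage 2: RPM_D = RPM_C × t_C/t_D = RPM_A × (t_A×t_C)/(t_B×t_D)
Overall ratio = (60×11)/(36×31) = 660/1116
RPM_D = 1605 × 660/1116 = 1059300/1116
≈ 949.19 RPM

949.19 RPM


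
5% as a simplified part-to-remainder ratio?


5% means 5 parts out of 100; remainder = 95
Part : remainder = 5:95
GCD = 5
= 1:19

1:19


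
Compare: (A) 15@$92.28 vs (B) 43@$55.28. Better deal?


Deal A: $92.28/15 = $6.1520/unit
Deal B: $55.28/43 = $1.2856/unit
B is cheaper per unit
= Deal B

Deal B


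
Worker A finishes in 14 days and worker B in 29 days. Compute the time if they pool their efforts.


Rate of A = 1/14 per day
Rate of B = 1/29 per day
Combined rate = 1/14 + 1/29 = 43/406 ≈ 0.1059 per day
Days = 1 / combined rate = 406/43
≈ 9.44 days

9.44 days


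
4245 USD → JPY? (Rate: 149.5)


Amount × rate = 4245 × 149.5
= 634627.50 JPY

634627.50 JPY


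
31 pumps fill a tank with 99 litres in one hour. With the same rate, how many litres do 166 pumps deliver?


Direct proportion: y/x = constant
k = 99/31 ≈ 3.1935
y₂ = k × 166 = 99 × 166 / 31 = 16434/31
≈ 530.13

530.13


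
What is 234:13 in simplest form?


GCD(234, 13) = 13
234/13 : 13/13
= 18:1

18:1


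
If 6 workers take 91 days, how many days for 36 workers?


Inverse proportion: x × y = constant
k = 6 × 91 = 546
y₂ = k / 36 = 546 / 36
= 15.17

15.17


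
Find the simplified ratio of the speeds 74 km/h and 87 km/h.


Ratio = 74:87
GCD = 1
Simplified = 74:87
Time ratio (same distance) = 87:74
Speed ratio = 74:87

74:87


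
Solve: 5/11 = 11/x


Cross multiply: 5 × x = 11 × 11
5x = 121
x = 121 / 5
= 24.20

24.20


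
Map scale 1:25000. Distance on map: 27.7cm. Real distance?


Real distance = map distance × scale
= 27.7cm × 25000
= 692500 cm = 6925.0 m
= 6.925 km

6.925 km


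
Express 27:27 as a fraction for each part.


Total parts = 27 + 27 = 54
First part: 27/54 = 1/2
Second part: 27/54 = 1/2
= 1/2 and 1/2

1/2 and 1/2


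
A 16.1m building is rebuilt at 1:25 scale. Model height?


Model size = real / scale
= 16.1 / 25
= 0.6440 m

0.6440 m


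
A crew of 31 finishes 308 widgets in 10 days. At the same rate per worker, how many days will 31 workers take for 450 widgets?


Days ∝ work / workers, so d₂ = d₁ × (m₁/m₂) × (w₂/w₁)
Workers factor (inverse): 31/31 = 1.0000
Work factor (direct): 450/308 ≈ 1.4610
d₂ = 10 × 31/31 × 450/308 = (10 × 31 × 450) / (31 × 308) = 139500/9548
≈ 14.61 days

14.61 days


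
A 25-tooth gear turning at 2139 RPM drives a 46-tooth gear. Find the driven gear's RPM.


Gear ratio = 25:46 = 25:46
RPM_B = RPM_A × (teeth_A / teeth_B)
= 2139 × (25/46)
= 1162.5 RPM

1162.5 RPM


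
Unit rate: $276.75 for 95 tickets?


Unit rate = total / quantity
= 276.75 / 95
= $2.91 per unit

$2.91 per unit


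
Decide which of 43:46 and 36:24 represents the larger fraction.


43/46 = 0.9348
36/24 = 1.5000
0.9348 < 1.5000, so 43:46 is less
= 36:24

36:24


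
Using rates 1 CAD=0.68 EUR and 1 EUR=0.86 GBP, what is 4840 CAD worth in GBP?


Step 1: 4840 CAD × 0.68 = 3291.20 EUR
Step 2: 3291.20 EUR × 0.86 = 2830.43 GBP
Implied rate CAD→GBP = 0.68 × 0.86 = 0.5848
= 2830.43 GBP

2830.43 GBP


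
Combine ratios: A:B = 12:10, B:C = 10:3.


Match B: multiply A:B by 10 → 120:100
Multiply B:C by 10 → 100:30
Combined: 120:100:30
GCD = 10
= 12:10:3

12:10:3


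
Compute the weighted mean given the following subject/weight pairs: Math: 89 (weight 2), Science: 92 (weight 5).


Numerator = 89×2 + 92×5
= 178 + 460
= 638
Total weight = 7
Weighted avg = 638/7
= 91.14

91.14


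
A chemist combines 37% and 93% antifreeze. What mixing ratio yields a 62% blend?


Let x parts of 37% mix with y parts of 93%.
37x + 93y = 62(x + y)
37x + 93y = 62x + 62y
x(37 - 62) = y(62 - 93)
x/y = (93 - 62)/(62 - 37) = 31/25
Simplify: 31:25
= 31:25

31:25


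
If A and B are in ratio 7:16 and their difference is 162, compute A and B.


Let A = 7k, B = 16k.
16k - 7k = 162
9k = 162 → k = 162/9 = 18
A = 7×18 = 126, B = 16×18 = 288
= A = 126, B = 288

A = 126, B = 288


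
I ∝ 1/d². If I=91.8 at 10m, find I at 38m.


I₁d₁² = I₂d₂²
I₂ = I₁ × (d₁/d₂)²
= 91.8 × (10/38)²
= 91.8 × 100/1444
= 9180/1444
≈ 6.3573

6.3573


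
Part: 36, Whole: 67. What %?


Percentage = (part / whole) × 100
= (36 / 67) × 100
≈ 53.73%

53.73%


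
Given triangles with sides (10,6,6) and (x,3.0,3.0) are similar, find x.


Scale factor = 3.0/6 = 0.5
Missing side = 10 × 0.5
= 5.0

5.0


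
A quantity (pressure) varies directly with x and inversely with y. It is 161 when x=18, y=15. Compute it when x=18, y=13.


z = k·x/y
Solve for k using the known point: k = z·y/x = 161×15/18 = 2415/18 ≈ 134.1667
Now evaluate at x=18, y=13:
z = k × 18 / 13 = (2415 × 18) / (18 × 13) = 43470/234
≈ 185.7692

185.7692


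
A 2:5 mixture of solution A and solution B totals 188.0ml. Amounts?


Total parts = 2 + 5 = 7
solution A: 188.0 × 2/7 = 53.7ml
solution B: 188.0 × 5/7 = 134.3ml
= 53.7ml and 134.3ml

53.7ml and 134.3ml


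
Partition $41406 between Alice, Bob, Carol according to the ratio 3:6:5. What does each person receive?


Total parts = 3 + 6 + 5 = 14
Alice: 41406 × 3/14 = 8872.71
Bob: 41406 × 6/14 = 17745.43
Carol: 41406 × 5/14 = 14787.86
= Alice: $8872.71, Bob: $17745.43, Carol: $14787.86

Alice: $8872.71, Bob: $17745.43, Carol: $14787.86


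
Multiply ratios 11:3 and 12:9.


Compound ratio = (11×12) : (3×9)
= 132:27
GCD = 3
= 44:9

44:9


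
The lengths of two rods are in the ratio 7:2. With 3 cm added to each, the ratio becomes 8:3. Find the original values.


Let A = 7k, B = 2k.
(7k + 3) / (2k + 3) = 8/3
Cross-multiply: 3(7k + 3) = 8(2k + 3)
21k + 9 = 16k + 24
21k - 16k = 24 - 9
5k = 15
k = 15/5 = 3
A = 7×3 = 21, B = 2×3 = 6
= A = 21, B = 6

A = 21, B = 6


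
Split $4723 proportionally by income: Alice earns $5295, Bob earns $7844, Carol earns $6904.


Total income = 5295 + 7844 + 6904 = $20043
Alice: $4723 × 5295/20043 = $1247.73
Bob: $4723 × 7844/20043 = $1848.39
Carol: $4723 × 6904/20043 = $1626.88
= Alice: $1247.73, Bob: $1848.39, Carol: $1626.88

Alice: $1247.73, Bob: $1848.39, Carol: $1626.88


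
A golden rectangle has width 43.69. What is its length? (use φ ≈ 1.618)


φ = (1 + √5) / 2 ≈ 1.618
Length = width × φ = 43.69 × 1.618 = 70.69042
≈ 70.69

70.69


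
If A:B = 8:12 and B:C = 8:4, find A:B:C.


Match B: multiply A:B by 8 → 64:96
Multiply B:C by 12 → 96:48
Combined: 64:96:48
GCD = 16
= 4:6:3

4:6:3


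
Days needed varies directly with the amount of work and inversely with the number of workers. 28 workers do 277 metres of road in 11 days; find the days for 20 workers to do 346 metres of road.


Days ∝ work / workers, so d₂ = d₁ × (m₁/m₂) × (w₂/w₁)
Workers factor (inverse): 28/20 = 1.4000
Work factor (direct): 346/277 ≈ 1.2491
d₂ = 11 × 28/20 × 346/277 = (11 × 28 × 346) / (20 × 277) = 106568/5540
≈ 19.24 days

19.24 days


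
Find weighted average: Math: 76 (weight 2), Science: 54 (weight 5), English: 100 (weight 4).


Numerator = 76×2 + 54×5 + 100×4
= 152 + 270 + 400
= 822
Total weight = 11
Weighted avg = 822/11
= 74.73

74.73


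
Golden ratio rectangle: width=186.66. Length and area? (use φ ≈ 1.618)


φ = (1 + √5) / 2 ≈ 1.618
Length = width × φ = 186.66 × 1.618 = 302.01588
≈ 302.02
Area = width × length = 186.66 × 302.01588 = 56374.2841608 ≈ 56374.28
= Length: 302.02, Area: 56374.28

Length: 302.02, Area: 56374.28


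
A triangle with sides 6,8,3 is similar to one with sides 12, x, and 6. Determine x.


Scale factor = 12/6 = 2
Missing side = 8 × 2
= 16.0

16.0


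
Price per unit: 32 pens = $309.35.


Unit rate = total / quantity
= 309.35 / 32
= $9.67 per unit

$9.67 per unit


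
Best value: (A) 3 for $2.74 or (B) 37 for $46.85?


Deal A: $2.74/3 = $0.9133/unit
Deal B: $46.85/37 = $1.2662/unit
A is cheaper per unit
= Deal A

Deal A


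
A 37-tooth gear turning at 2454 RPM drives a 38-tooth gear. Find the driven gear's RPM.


Gear ratio = 37:38 = 37:38
RPM_B = RPM_A × (teeth_A / teeth_B)
= 2454 × (37/38)
= 2389.4 RPM

2389.4 RPM


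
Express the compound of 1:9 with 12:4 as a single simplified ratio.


Compound ratio = (1×12) : (9×4)
= 12:36
GCD = 12
= 1:3

1:3


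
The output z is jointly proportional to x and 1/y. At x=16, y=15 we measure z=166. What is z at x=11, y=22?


z = k·x/y
Solve for k using the known point: k = z·y/x = 166×15/16 = 2490/16 = 155.6250
Now evaluate at x=11, y=22:
z = k × 11 / 22 = (2490 × 11) / (16 × 22) = 27390/352
= 77.8125

77.8125


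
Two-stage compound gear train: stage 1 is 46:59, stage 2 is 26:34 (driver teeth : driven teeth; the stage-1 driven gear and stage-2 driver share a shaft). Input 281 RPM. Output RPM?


Stage 1: RPM_B = RPM_A × t_A/t_B = 281 × 46/59 = 12926/59 ≈ 219.08
B and C share a shaft → RPM_C = RPM_B
Stage 2: RPM_D = RPM_C × t_C/t_D = RPM_A × (t_A×t_C)/(t_B×t_D)
Overall ratio = (46×26)/(59×34) = 1196/2006
RPM_D = 281 × 1196/2006 = 336076/2006
≈ 167.54 RPM

167.54 RPM


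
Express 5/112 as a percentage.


Percentage = (part / whole) × 100
= (5 / 112) × 100
≈ 4.46%

4.46%


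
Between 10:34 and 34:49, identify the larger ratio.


10/34 = 0.2941
34/49 = 0.6939
0.2941 < 0.6939, so 10:34 is less
= 34:49

34:49


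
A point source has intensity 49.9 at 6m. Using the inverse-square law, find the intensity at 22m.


I₁d₁² = I₂d₂²
I₂ = I₁ × (d₁/d₂)²
= 49.9 × (6/22)²
= 49.9 × 36/484
= 1796.4/484
≈ 3.7116

3.7116


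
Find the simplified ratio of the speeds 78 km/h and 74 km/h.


Ratio = 78:74
GCD = 2
Simplified = 39:37
Time ratio (same distance) = 37:39
Speed ratio = 39:37

39:37


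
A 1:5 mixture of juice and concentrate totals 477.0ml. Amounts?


Total parts = 1 + 5 = 6
juice: 477.0 × 1/6 = 79.5ml
concentrate: 477.0 × 5/6 = 397.5ml
= 79.5ml and 397.5ml

79.5ml and 397.5ml


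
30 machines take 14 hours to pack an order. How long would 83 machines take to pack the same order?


Inverse proportion: x × y = constant
k = 30 × 14 = 420
y₂ = k / 83 = 420 / 83
= 5.06

5.06


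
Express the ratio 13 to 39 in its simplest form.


GCD(13, 39) = 13
13/13 : 39/13
= 1:3

1:3


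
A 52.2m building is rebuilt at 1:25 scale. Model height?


Model size = real / scale
= 52.2 / 25
= 2.0880 m

2.0880 m


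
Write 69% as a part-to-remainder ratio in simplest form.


69% means 69 parts out of 100; remainder = 31
Part : remainder = 69:31
GCD = 1
= 69:31

69:31


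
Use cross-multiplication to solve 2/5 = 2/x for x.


Cross multiply: 2 × x = 5 × 2
2x = 10
x = 10 / 2
= 5.00

5.00


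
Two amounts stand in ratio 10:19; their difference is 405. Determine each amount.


Let A = 10k, B = 19k.
19k - 10k = 405
9k = 405 → k = 405/9 = 45
A = 10×45 = 450, B = 19×45 = 855
= A = 450, B = 855

A = 450, B = 855


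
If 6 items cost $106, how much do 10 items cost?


Direct proportion: y/x = constant
k = 106/6 ≈ 17.6667
y₂ = k × 10 = 106 × 10 / 6 = 1060/6
≈ 176.67

176.67


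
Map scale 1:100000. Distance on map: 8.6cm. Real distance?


Real distance = map distance × scale
= 8.6cm × 100000
= 860000 cm = 8600.0 m
= 8.600 km

8.600 km


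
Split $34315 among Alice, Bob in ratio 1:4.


Total parts = 1 + 4 = 5
Alice: 34315 × 1/5 = 6863.00
Bob: 34315 × 4/5 = 27452.00
= Alice: $6863.00, Bob: $27452.00

Alice: $6863.00, Bob: $27452.00


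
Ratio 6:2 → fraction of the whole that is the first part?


Total parts = 6 + 2 = 8
First part: 6/8 = 3/4
= 3/4

3/4


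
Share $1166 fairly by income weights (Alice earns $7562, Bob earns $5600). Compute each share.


Total income = 7562 + 5600 = $13162
Alice: $1166 × 7562/13162 = $669.91
Bob: $1166 × 5600/13162 = $496.09
= Alice: $669.91, Bob: $496.09

Alice: $669.91, Bob: $496.09


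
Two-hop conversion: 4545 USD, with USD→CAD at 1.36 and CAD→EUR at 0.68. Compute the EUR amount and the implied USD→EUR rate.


Step 1: 4545 USD × 1.36 = 6181.20 CAD
Step 2: 6181.20 CAD × 0.68 = 4203.22 EUR
Implied rate USD→EUR = 1.36 × 0.68 = 0.9248
= 4203.22 EUR; implied rate 0.9248 EUR/USD

4203.22 EUR; implied rate 0.9248 EUR/USD


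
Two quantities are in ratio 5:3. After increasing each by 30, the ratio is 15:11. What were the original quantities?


Let A = 5k, B = 3k.
(5k + 30) / (3k + 30) = 15/11
Cross-multiply: 11(5k + 30) = 15(3k + 30)
55k + 330 = 45k + 450
55k - 45k = 450 - 330
10k = 120
k = 120/10 = 12
A = 5×12 = 60, B = 3×12 = 36
= A = 60, B = 36

A = 60, B = 36


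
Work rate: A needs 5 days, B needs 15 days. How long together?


Rate of A = 1/5 per day
Rate of B = 1/15 per day
Combined rate = 1/5 + 1/15 = 20/75 ≈ 0.2667 per day
Days = 1 / combined rate = 75/20
= 3.75 days

3.75 days


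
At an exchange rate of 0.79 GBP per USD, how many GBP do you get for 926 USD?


Amount × rate = 926 × 0.79
= 731.54 GBP

731.54 GBP


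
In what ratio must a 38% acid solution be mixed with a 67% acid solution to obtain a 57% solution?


Let x parts of 38% mix with y parts of 67%.
38x + 67y = 57(x + y)
38x + 67y = 57x + 57y
x(38 - 57) = y(57 - 67)
x/y = (67 - 57)/(57 - 38) = 10/19
Simplify: 10:19
= 10:19

10:19


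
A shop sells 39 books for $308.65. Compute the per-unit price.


Unit rate = total / quantity
= 308.65 / 39
= $7.91 per unit

$7.91 per unit


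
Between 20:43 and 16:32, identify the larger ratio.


20/43 = 0.4651
16/32 = 0.5000
0.4651 < 0.5000, so 20:43 is less
= 16:32

16:32


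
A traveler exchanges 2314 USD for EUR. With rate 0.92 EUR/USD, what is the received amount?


Amount × rate = 2314 × 0.92
= 2128.88 EUR

2128.88 EUR


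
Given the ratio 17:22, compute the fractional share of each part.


Total parts = 17 + 22 = 39
First part: 17/39 = 17/39
Second part: 22/39 = 22/39
= 17/39 and 22/39

17/39 and 22/39


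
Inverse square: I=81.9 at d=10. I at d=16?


I₁d₁² = I₂d₂²
I₂ = I₁ × (d₁/d₂)²
= 81.9 × (10/16)²
= 81.9 × 100/256
= 8190/256
≈ 31.9922

31.9922


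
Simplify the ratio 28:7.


GCD(28, 7) = 7
28/7 : 7/7
= 4:1

4:1


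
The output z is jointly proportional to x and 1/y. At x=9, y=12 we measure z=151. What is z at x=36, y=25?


z = k·x/y
Solve for k using the known point: k = z·y/x = 151×12/9 = 1812/9 ≈ 201.3333
Now evaluate at x=36, y=25:
z = k × 36 / 25 = (1812 × 36) / (9 × 25) = 65232/225
= 289.9200

289.9200


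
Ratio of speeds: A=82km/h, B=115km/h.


Ratio = 82:115
GCD = 1
Simplified = 82:115
Time ratio (same distance) = 115:82
Speed ratio = 82:115

82:115


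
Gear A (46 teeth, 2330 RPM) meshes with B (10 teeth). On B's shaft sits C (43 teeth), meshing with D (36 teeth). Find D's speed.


Stage 1: RPM_B = RPM_A × t_A/t_B = 2330 × 46/10 = 107180/10 = 10718.00
B and C share a shaft → RPM_C = RPM_B
Stage 2: RPM_D = RPM_C × t_C/t_D = RPM_A × (t_A×t_C)/(t_B×t_D)
Overall ratio = (46×43)/(10×36) = 1978/360
RPM_D = 2330 × 1978/360 = 4608740/360
≈ 12802.06 RPM

12802.06 RPM


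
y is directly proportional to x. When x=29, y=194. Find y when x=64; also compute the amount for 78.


Direct proportion: y/x = constant
k = 194/29 ≈ 6.6897
y at x=64: k × 64 = 194 × 64 / 29 = 12416/29 ≈ 428.14
y at x=78: k × 78 = 194 × 78 / 29 = 15132/29 ≈ 521.79
= 428.14 and 521.79

428.14 and 521.79


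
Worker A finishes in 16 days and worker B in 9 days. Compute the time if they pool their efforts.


Rate of A = 1/16 per day
Rate of B = 1/9 per day
Combined rate = 1/16 + 1/9 = 25/144 ≈ 0.1736 per day
Days = 1 / combined rate = 144/25
= 5.76 days

5.76 days


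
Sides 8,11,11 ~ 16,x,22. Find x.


Scale factor = 16/8 = 2
Missing side = 11 × 2
= 22.0

22.0


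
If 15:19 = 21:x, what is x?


Cross multiply: 15 × x = 19 × 21
15x = 399
x = 399 / 15
= 26.60

26.60


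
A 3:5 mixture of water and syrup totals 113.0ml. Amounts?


Total parts = 3 + 5 = 8
water: 113.0 × 3/8 = 42.4ml
syrup: 113.0 × 5/8 = 70.6ml
= 42.4ml and 70.6ml

42.4ml and 70.6ml


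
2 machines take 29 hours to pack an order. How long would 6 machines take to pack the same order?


Inverse proportion: x × y = constant
k = 2 × 29 = 58
y₂ = k / 6 = 58 / 6
= 9.67

9.67


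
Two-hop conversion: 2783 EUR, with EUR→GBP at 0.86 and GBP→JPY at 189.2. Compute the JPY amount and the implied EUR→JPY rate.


Step 1: 2783 EUR × 0.86 = 2393.38 GBP
Step 2: 2393.38 GBP × 189.2 = 452827.50 JPY
Implied rate EUR→JPY = 0.86 × 189.2 = 162.7120
= 452827.50 JPY; implied rate 162.7120 JPY/EUR

452827.50 JPY; implied rate 162.7120 JPY/EUR


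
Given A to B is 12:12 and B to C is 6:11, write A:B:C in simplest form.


Match B: multiply A:B by 6 → 72:72
Multiply B:C by 12 → 72:132
Combined: 72:72:132
GCD = 12
= 6:6:11

6:6:11


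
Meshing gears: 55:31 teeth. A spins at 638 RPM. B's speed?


Gear ratio = 55:31 = 55:31
RPM_B = RPM_A × (teeth_A / teeth_B)
= 638 × (55/31)
= 1131.9 RPM

1131.9 RPM


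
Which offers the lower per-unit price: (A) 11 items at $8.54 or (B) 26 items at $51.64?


Deal A: $8.54/11 = $0.7764/unit
Deal B: $51.64/26 = $1.9862/unit
A is cheaper per unit
= Deal A

Deal A


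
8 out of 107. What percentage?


Percentage = (part / whole) × 100
= (8 / 107) × 100
≈ 7.48%

7.48%


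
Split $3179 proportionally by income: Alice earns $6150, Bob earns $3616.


Total income = 6150 + 3616 = $9766
Alice: $3179 × 6150/9766 = $2001.93
Bob: $3179 × 3616/9766 = $1177.07
= Alice: $2001.93, Bob: $1177.07

Alice: $2001.93, Bob: $1177.07


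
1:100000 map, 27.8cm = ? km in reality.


Real distance = map distance × scale
= 27.8cm × 100000
= 2780000 cm = 27800.0 m
= 27.800 km

27.800 km


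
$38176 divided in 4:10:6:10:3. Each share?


Total parts = 4 + 10 + 6 + 10 + 3 = 33
Part 1: 38176 × 4/33 = 4627.39
Part 2: 38176 × 10/33 = 11568.48
Part 3: 38176 × 6/33 = 6941.09
Part 4: 38176 × 10/33 = 11568.48
Part 5: 38176 × 3/33 = 3470.55
= Part 1: $4627.39, Part 2: $11568.48, Part 3: $6941.09, Part 4: $11568.48, Part 5: $3470.55

Part 1: $4627.39, Part 2: $11568.48, Part 3: $6941.09, Part 4: $11568.48, Part 5: $3470.55


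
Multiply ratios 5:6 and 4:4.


Compound ratio = (5×4) : (6×4)
= 20:24
GCD = 4
= 5:6

5:6


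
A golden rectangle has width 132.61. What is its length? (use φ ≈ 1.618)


φ = (1 + √5) / 2 ≈ 1.618
Length = width × φ = 132.61 × 1.618 = 214.56298
≈ 214.56

214.56


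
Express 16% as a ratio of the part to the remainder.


16% means 16 parts out of 100; remainder = 84
Part : remainder = 16:84
GCD = 4
= 4:21

4:21


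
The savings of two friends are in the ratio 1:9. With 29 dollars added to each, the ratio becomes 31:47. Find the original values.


Let A = 1k, B = 9k.
(1k + 29) / (9k + 29) = 31/47
Cross-multiply: 47(1k + 29) = 31(9k + 29)
47k + 1363 = 279k + 899
47k - 279k = 899 - 1363
-232k = -464
k = -464/-232 = 2
A = 1×2 = 2, B = 9×2 = 18
= A = 2, B = 18

A = 2, B = 18


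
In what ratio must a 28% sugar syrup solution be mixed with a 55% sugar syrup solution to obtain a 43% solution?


Let x parts of 28% mix with y parts of 55%.
28x + 55y = 43(x + y)
28x + 55y = 43x + 43y
x(28 - 43) = y(43 - 55)
x/y = (55 - 43)/(43 - 28) = 12/15
Simplify: 4:5
= 4:5

4:5


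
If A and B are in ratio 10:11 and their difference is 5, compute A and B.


Let A = 10k, B = 11k.
11k - 10k = 5
1k = 5 → k = 5/1 = 5
A = 10×5 = 50, B = 11×5 = 55
= A = 50, B = 55

A = 50, B = 55


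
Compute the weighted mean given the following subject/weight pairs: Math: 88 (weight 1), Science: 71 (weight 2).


Numerator = 88×1 + 71×2
= 88 + 142
= 230
Total weight = 3
Weighted avg = 230/3
= 76.67

76.67


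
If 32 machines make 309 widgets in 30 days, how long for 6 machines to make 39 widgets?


Days ∝ work / workers, so d₂ = d₁ × (m₁/m₂) × (w₂/w₁)
Workers factor (inverse): 32/6 ≈ 5.3333
Work factor (direct): 39/309 ≈ 0.1262
d₂ = 30 × 32/6 × 39/309 = (30 × 32 × 39) / (6 × 309) = 37440/1854
≈ 20.19 days

20.19 days


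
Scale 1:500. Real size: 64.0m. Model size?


Model size = real / scale
= 64.0 / 500
= 0.1280 m

0.1280 m


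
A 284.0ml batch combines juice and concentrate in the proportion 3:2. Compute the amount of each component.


Total parts = 3 + 2 = 5
juice: 284.0 × 3/5 = 170.4ml
concentrate: 284.0 × 2/5 = 113.6ml
= 170.4ml and 113.6ml

170.4ml and 113.6ml


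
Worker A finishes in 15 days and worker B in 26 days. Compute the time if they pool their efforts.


Rate of A = 1/15 per day
Rate of B = 1/26 per day
Combined rate = 1/15 + 1/26 = 41/390 ≈ 0.1051 per day
Days = 1 / combined rate = 390/41
≈ 9.51 days

9.51 days


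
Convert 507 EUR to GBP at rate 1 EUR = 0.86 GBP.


Amount × rate = 507 × 0.86
= 436.02 GBP

436.02 GBP


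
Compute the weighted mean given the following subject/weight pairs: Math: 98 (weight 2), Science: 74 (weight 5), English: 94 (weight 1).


Numerator = 98×2 + 74×5 + 94×1
= 196 + 370 + 94
= 660
Total weight = 8
Weighted avg = 660/8
= 82.50

82.50


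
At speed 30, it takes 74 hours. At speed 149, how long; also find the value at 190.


Inverse proportion: x × y = constant
k = 30 × 74 = 2220
At x=149: k/149 = 14.90
At x=190: k/190 = 11.68
= 14.90 and 11.68

14.90 and 11.68


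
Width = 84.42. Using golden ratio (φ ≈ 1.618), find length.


φ = (1 + √5) / 2 ≈ 1.618
Length = width × φ = 84.42 × 1.618 = 136.59156
≈ 136.59

136.59


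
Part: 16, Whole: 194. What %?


Percentage = (part / whole) × 100
= (16 / 194) × 100
≈ 8.25%

8.25%


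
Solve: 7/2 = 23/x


Cross multiply: 7 × x = 2 × 23
7x = 46
x = 46 / 7
= 6.57

6.57


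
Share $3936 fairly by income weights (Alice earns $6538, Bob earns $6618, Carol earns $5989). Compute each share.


Total income = 6538 + 6618 + 5989 = $19145
Alice: $3936 × 6538/19145 = $1344.14
Bob: $3936 × 6618/19145 = $1360.59
Carol: $3936 × 5989/19145 = $1231.27
= Alice: $1344.14, Bob: $1360.59, Carol: $1231.27

Alice: $1344.14, Bob: $1360.59, Carol: $1231.27


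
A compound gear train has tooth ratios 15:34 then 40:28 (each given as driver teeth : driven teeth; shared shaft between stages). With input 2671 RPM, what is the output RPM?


Stage 1: RPM_B = RPM_A × t_A/t_B = 2671 × 15/34 = 40065/34 ≈ 1178.38
B and C share a shaft → RPM_C = RPM_B
Stage 2: RPM_D = RPM_C × t_C/t_D = RPM_A × (t_A×t_C)/(t_B×t_D)
Overall ratio = (15×40)/(34×28) = 600/952
RPM_D = 2671 × 600/952 = 1602600/952
≈ 1683.40 RPM

1683.40 RPM


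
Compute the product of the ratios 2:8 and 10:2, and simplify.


Compound ratio = (2×10) : (8×2)
= 20:16
GCD = 4
= 5:4

5:4


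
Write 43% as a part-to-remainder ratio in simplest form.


43% means 43 parts out of 100; remainder = 57
Part : remainder = 43:57
GCD = 1
= 43:57

43:57


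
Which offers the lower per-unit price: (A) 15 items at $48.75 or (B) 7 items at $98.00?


Deal A: $48.75/15 = $3.2500/unit
Deal B: $98.00/7 = $14.0000/unit
A is cheaper per unit
= Deal A

Deal A


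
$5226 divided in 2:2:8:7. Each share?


Total parts = 2 + 2 + 8 + 7 = 19
Part 1: 5226 × 2/19 = 550.11
Part 2: 5226 × 2/19 = 550.11
Part 3: 5226 × 8/19 = 2200.42
Part 4: 5226 × 7/19 = 1925.37
= Part 1: $550.11, Part 2: $550.11, Part 3: $2200.42, Part 4: $1925.37

Part 1: $550.11, Part 2: $550.11, Part 3: $2200.42, Part 4: $1925.37


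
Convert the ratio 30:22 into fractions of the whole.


Total parts = 30 + 22 = 52
First part: 30/52 = 15/26
Second part: 22/52 = 11/26
= 15/26 and 11/26

15/26 and 11/26


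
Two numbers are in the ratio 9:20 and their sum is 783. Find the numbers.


Let A = 9k, B = 20k.
9k + 20k = 783
29k = 783 → k = 783/29 = 27
A = 9×27 = 243, B = 20×27 = 540
= A = 243, B = 540

A = 243, B = 540


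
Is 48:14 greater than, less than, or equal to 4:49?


48/14 = 3.4286
4/49 = 0.0816
3.4286 > 0.0816, so 48:14 is greater
= greater than

greater than


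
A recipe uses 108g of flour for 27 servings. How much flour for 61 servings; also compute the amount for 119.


Direct proportion: y/x = constant
k = 108/27 = 4.0000
y at x=61: k × 61 = 108 × 61 / 27 = 6588/27 = 244.00
y at x=119: k × 119 = 108 × 119 / 27 = 12852/27 = 476.00
= 244.00 and 476.00

244.00 and 476.00
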